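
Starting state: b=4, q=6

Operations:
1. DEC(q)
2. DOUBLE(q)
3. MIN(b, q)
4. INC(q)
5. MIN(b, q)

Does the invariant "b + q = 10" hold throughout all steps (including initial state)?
No, violated after step 1

The invariant is violated after step 1.

State at each step:
Initial: b=4, q=6
After step 1: b=4, q=5
After step 2: b=4, q=10
After step 3: b=4, q=10
After step 4: b=4, q=11
After step 5: b=4, q=11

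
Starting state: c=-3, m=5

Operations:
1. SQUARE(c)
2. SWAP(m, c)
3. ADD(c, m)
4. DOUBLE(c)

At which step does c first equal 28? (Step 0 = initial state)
Step 4

Tracing c:
Initial: c = -3
After step 1: c = 9
After step 2: c = 5
After step 3: c = 14
After step 4: c = 28 ← first occurrence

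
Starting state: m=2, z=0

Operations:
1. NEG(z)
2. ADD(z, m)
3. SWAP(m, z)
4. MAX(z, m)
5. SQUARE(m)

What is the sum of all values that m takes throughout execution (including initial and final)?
14

Values of m at each step:
Initial: m = 2
After step 1: m = 2
After step 2: m = 2
After step 3: m = 2
After step 4: m = 2
After step 5: m = 4
Sum = 2 + 2 + 2 + 2 + 2 + 4 = 14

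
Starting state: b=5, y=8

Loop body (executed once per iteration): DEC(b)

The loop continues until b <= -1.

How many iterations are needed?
6

Tracing iterations:
Initial: b=5, y=8
After iteration 1: b=4, y=8
After iteration 2: b=3, y=8
After iteration 3: b=2, y=8
After iteration 4: b=1, y=8
After iteration 5: b=0, y=8
After iteration 6: b=-1, y=8
b <= -1 now holds, so the loop exits after 6 iterations.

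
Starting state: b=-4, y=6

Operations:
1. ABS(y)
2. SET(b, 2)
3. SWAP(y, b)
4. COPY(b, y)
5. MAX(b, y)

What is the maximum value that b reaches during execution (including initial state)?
6

Values of b at each step:
Initial: b = -4
After step 1: b = -4
After step 2: b = 2
After step 3: b = 6 ← maximum
After step 4: b = 2
After step 5: b = 2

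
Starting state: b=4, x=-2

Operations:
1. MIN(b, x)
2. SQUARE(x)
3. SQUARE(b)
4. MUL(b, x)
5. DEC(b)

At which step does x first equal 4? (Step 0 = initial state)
Step 2

Tracing x:
Initial: x = -2
After step 1: x = -2
After step 2: x = 4 ← first occurrence
After step 3: x = 4
After step 4: x = 4
After step 5: x = 4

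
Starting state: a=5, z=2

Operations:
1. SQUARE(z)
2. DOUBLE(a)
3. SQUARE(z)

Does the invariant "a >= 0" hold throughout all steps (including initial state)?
Yes

The invariant holds at every step.

State at each step:
Initial: a=5, z=2
After step 1: a=5, z=4
After step 2: a=10, z=4
After step 3: a=10, z=16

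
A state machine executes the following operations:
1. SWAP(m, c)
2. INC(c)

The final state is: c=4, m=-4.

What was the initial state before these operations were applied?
c=-4, m=3

Working backwards:
Final state: c=4, m=-4
Before step 2 (INC(c)): c=3, m=-4
Before step 1 (SWAP(m, c)): c=-4, m=3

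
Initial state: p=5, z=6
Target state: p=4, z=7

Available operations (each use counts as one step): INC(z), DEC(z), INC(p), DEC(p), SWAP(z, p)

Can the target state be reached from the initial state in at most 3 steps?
Yes

Path (2 steps): INC(z) → DEC(p)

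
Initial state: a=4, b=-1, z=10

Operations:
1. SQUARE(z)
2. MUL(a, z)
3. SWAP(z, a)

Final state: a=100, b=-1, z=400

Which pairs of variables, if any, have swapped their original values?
None

Comparing initial and final values:
a: 4 → 100
b: -1 → -1
z: 10 → 400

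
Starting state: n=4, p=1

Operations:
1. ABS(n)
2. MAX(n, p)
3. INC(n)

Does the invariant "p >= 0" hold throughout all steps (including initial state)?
Yes

The invariant holds at every step.

State at each step:
Initial: n=4, p=1
After step 1: n=4, p=1
After step 2: n=4, p=1
After step 3: n=5, p=1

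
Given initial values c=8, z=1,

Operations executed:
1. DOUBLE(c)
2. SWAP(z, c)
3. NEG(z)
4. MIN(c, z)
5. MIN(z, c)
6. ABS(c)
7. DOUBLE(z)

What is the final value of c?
c = 16

Tracing execution:
Step 1: DOUBLE(c) → c = 16
Step 2: SWAP(z, c) → c = 1
Step 3: NEG(z) → c = 1
Step 4: MIN(c, z) → c = -16
Step 5: MIN(z, c) → c = -16
Step 6: ABS(c) → c = 16
Step 7: DOUBLE(z) → c = 16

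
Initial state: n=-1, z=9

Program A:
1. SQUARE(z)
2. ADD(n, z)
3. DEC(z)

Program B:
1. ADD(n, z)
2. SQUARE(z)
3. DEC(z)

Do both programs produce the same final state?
No

Program A final state: n=80, z=80
Program B final state: n=8, z=80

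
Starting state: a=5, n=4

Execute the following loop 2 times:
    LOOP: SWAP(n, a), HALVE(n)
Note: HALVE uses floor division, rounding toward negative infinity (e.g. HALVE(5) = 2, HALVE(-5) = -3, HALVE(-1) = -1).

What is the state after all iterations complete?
a=2, n=2

Iteration trace:
Start: a=5, n=4
After iteration 1: a=4, n=2
After iteration 2: a=2, n=2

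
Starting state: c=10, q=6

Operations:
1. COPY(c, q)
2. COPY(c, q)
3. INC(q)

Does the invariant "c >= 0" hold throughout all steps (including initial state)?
Yes

The invariant holds at every step.

State at each step:
Initial: c=10, q=6
After step 1: c=6, q=6
After step 2: c=6, q=6
After step 3: c=6, q=7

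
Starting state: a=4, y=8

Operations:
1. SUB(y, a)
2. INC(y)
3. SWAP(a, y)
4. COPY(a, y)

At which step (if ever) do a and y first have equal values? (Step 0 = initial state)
Step 1

a and y first become equal after step 1.

Comparing values at each step:
Initial: a=4, y=8
After step 1: a=4, y=4 ← equal!
After step 2: a=4, y=5
After step 3: a=5, y=4
After step 4: a=4, y=4 ← equal!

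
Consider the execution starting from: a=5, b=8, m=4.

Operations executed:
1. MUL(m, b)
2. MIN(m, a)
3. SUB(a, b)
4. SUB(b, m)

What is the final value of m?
m = 5

Tracing execution:
Step 1: MUL(m, b) → m = 32
Step 2: MIN(m, a) → m = 5
Step 3: SUB(a, b) → m = 5
Step 4: SUB(b, m) → m = 5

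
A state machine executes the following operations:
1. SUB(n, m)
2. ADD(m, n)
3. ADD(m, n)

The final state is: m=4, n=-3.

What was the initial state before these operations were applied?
m=10, n=7

Working backwards:
Final state: m=4, n=-3
Before step 3 (ADD(m, n)): m=7, n=-3
Before step 2 (ADD(m, n)): m=10, n=-3
Before step 1 (SUB(n, m)): m=10, n=7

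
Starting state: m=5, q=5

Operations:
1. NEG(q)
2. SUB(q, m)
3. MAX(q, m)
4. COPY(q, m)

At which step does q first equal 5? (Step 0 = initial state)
Step 0

Tracing q:
Initial: q = 5 ← first occurrence
After step 1: q = -5
After step 2: q = -10
After step 3: q = 5
After step 4: q = 5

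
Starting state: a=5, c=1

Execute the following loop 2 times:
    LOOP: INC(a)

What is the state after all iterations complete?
a=7, c=1

Iteration trace:
Start: a=5, c=1
After iteration 1: a=6, c=1
After iteration 2: a=7, c=1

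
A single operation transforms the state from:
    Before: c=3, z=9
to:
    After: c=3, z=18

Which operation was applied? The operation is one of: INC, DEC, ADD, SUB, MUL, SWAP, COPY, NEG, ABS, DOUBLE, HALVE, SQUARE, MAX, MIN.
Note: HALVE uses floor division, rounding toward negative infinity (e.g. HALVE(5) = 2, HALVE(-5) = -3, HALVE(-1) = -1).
DOUBLE(z)

Analyzing the change:
Before: c=3, z=9
After: c=3, z=18
Variable z changed from 9 to 18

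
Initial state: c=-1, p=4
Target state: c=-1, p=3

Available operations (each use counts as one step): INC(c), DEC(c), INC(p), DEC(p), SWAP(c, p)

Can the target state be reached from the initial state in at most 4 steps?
Yes

Path (1 step): DEC(p)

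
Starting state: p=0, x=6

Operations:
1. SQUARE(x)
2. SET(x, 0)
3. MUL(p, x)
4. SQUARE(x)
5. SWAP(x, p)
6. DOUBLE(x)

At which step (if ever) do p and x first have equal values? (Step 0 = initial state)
Step 2

p and x first become equal after step 2.

Comparing values at each step:
Initial: p=0, x=6
After step 1: p=0, x=36
After step 2: p=0, x=0 ← equal!
After step 3: p=0, x=0 ← equal!
After step 4: p=0, x=0 ← equal!
After step 5: p=0, x=0 ← equal!
After step 6: p=0, x=0 ← equal!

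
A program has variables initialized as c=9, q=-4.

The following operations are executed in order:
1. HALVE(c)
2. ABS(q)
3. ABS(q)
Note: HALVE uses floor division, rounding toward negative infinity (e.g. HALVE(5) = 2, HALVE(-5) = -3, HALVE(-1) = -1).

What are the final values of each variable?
{c: 4, q: 4}

Step-by-step execution:
Initial: c=9, q=-4
After step 1 (HALVE(c)): c=4, q=-4
After step 2 (ABS(q)): c=4, q=4
After step 3 (ABS(q)): c=4, q=4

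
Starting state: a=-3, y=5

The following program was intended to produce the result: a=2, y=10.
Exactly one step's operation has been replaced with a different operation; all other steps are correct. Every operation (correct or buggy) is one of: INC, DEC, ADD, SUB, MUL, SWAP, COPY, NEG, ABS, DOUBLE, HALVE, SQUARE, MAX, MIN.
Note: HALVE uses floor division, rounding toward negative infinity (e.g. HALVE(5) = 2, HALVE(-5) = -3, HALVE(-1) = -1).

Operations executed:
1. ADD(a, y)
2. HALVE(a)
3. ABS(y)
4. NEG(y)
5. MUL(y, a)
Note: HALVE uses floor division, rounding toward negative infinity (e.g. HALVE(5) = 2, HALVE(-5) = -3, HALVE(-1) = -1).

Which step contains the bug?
Step 4

Trace with buggy code:
Initial: a=-3, y=5
After step 1: a=2, y=5
After step 2: a=1, y=5
After step 3: a=1, y=5
After step 4: a=1, y=-5
After step 5: a=1, y=-5
Actual final a=1, y=-5 ≠ expected a=2, y=10.
Step 4 is the only position where a single-operation replacement can produce the expected result.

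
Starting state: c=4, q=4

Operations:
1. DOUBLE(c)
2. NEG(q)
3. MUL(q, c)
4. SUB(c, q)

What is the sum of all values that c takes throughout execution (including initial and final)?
68

Values of c at each step:
Initial: c = 4
After step 1: c = 8
After step 2: c = 8
After step 3: c = 8
After step 4: c = 40
Sum = 4 + 8 + 8 + 8 + 40 = 68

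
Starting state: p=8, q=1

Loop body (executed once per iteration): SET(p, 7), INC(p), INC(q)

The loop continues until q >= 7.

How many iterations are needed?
6

Tracing iterations:
Initial: p=8, q=1
After iteration 1: p=8, q=2
After iteration 2: p=8, q=3
After iteration 3: p=8, q=4
After iteration 4: p=8, q=5
After iteration 5: p=8, q=6
After iteration 6: p=8, q=7
q >= 7 now holds, so the loop exits after 6 iterations.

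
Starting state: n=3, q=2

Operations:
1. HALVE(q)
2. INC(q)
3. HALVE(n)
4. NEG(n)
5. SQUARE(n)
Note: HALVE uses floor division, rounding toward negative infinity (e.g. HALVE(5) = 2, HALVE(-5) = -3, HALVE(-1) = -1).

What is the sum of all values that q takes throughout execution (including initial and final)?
11

Values of q at each step:
Initial: q = 2
After step 1: q = 1
After step 2: q = 2
After step 3: q = 2
After step 4: q = 2
After step 5: q = 2
Sum = 2 + 1 + 2 + 2 + 2 + 2 = 11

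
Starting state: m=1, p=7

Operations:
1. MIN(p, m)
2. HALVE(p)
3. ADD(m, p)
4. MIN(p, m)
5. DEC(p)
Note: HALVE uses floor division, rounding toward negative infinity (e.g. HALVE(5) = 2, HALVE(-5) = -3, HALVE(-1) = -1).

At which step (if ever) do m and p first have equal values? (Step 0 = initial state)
Step 1

m and p first become equal after step 1.

Comparing values at each step:
Initial: m=1, p=7
After step 1: m=1, p=1 ← equal!
After step 2: m=1, p=0
After step 3: m=1, p=0
After step 4: m=1, p=0
After step 5: m=1, p=-1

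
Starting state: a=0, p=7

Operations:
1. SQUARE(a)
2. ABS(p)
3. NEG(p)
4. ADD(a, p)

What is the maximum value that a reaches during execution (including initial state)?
0

Values of a at each step:
Initial: a = 0 ← maximum
After step 1: a = 0
After step 2: a = 0
After step 3: a = 0
After step 4: a = -7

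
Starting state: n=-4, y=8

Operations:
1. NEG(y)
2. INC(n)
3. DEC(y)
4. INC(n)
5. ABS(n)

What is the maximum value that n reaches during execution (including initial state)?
2

Values of n at each step:
Initial: n = -4
After step 1: n = -4
After step 2: n = -3
After step 3: n = -3
After step 4: n = -2
After step 5: n = 2 ← maximum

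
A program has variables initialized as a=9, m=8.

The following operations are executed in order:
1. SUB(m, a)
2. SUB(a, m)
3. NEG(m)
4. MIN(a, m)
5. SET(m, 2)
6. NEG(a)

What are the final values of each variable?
{a: -1, m: 2}

Step-by-step execution:
Initial: a=9, m=8
After step 1 (SUB(m, a)): a=9, m=-1
After step 2 (SUB(a, m)): a=10, m=-1
After step 3 (NEG(m)): a=10, m=1
After step 4 (MIN(a, m)): a=1, m=1
After step 5 (SET(m, 2)): a=1, m=2
After step 6 (NEG(a)): a=-1, m=2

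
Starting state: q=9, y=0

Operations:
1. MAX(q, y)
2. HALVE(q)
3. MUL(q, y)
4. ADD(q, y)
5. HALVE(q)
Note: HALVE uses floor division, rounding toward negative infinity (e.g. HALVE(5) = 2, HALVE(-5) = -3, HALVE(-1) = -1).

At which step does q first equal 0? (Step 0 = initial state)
Step 3

Tracing q:
Initial: q = 9
After step 1: q = 9
After step 2: q = 4
After step 3: q = 0 ← first occurrence
After step 4: q = 0
After step 5: q = 0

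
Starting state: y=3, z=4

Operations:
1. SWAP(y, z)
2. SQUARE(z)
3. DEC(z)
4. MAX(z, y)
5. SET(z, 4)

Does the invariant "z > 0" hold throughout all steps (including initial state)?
Yes

The invariant holds at every step.

State at each step:
Initial: y=3, z=4
After step 1: y=4, z=3
After step 2: y=4, z=9
After step 3: y=4, z=8
After step 4: y=4, z=8
After step 5: y=4, z=4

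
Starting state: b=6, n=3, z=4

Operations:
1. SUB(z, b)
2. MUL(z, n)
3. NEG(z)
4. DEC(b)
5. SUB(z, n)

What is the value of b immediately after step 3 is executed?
b = 6

Tracing b through execution:
Initial: b = 6
After step 1 (SUB(z, b)): b = 6
After step 2 (MUL(z, n)): b = 6
After step 3 (NEG(z)): b = 6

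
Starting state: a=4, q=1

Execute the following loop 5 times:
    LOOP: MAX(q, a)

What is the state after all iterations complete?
a=4, q=4

Iteration trace:
Start: a=4, q=1
After iteration 1: a=4, q=4
After iteration 2: a=4, q=4
After iteration 3: a=4, q=4
After iteration 4: a=4, q=4
After iteration 5: a=4, q=4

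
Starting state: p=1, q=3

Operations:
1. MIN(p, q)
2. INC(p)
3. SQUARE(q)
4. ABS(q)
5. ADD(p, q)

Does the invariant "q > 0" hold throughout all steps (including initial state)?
Yes

The invariant holds at every step.

State at each step:
Initial: p=1, q=3
After step 1: p=1, q=3
After step 2: p=2, q=3
After step 3: p=2, q=9
After step 4: p=2, q=9
After step 5: p=11, q=9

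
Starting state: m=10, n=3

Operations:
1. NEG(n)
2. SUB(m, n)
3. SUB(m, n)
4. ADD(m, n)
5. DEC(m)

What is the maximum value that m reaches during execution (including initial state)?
16

Values of m at each step:
Initial: m = 10
After step 1: m = 10
After step 2: m = 13
After step 3: m = 16 ← maximum
After step 4: m = 13
After step 5: m = 12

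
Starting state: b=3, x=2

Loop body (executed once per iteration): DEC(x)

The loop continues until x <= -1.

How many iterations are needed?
3

Tracing iterations:
Initial: b=3, x=2
After iteration 1: b=3, x=1
After iteration 2: b=3, x=0
After iteration 3: b=3, x=-1
x <= -1 now holds, so the loop exits after 3 iterations.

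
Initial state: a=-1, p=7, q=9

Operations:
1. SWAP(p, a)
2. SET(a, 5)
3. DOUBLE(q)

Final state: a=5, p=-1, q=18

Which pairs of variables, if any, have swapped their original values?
None

Comparing initial and final values:
a: -1 → 5
p: 7 → -1
q: 9 → 18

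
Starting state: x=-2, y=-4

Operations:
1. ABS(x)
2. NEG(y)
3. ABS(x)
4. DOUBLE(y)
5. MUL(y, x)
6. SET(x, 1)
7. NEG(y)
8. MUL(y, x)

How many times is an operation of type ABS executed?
2

Counting ABS operations:
Step 1: ABS(x) ← ABS
Step 3: ABS(x) ← ABS
Total: 2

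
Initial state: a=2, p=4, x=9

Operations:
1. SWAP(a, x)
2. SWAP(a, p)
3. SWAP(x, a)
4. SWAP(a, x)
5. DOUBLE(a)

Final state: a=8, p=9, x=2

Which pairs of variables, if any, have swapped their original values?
None

Comparing initial and final values:
a: 2 → 8
p: 4 → 9
x: 9 → 2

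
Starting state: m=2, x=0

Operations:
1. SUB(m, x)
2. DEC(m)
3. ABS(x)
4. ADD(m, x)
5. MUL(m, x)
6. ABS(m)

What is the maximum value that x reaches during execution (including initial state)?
0

Values of x at each step:
Initial: x = 0 ← maximum
After step 1: x = 0
After step 2: x = 0
After step 3: x = 0
After step 4: x = 0
After step 5: x = 0
After step 6: x = 0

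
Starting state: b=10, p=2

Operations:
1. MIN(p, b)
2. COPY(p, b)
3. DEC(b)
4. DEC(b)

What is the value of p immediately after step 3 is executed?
p = 10

Tracing p through execution:
Initial: p = 2
After step 1 (MIN(p, b)): p = 2
After step 2 (COPY(p, b)): p = 10
After step 3 (DEC(b)): p = 10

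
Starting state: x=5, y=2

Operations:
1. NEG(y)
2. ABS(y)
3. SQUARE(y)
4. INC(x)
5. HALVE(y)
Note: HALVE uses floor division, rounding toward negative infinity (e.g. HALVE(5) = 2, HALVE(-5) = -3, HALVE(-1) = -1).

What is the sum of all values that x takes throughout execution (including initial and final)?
32

Values of x at each step:
Initial: x = 5
After step 1: x = 5
After step 2: x = 5
After step 3: x = 5
After step 4: x = 6
After step 5: x = 6
Sum = 5 + 5 + 5 + 5 + 6 + 6 = 32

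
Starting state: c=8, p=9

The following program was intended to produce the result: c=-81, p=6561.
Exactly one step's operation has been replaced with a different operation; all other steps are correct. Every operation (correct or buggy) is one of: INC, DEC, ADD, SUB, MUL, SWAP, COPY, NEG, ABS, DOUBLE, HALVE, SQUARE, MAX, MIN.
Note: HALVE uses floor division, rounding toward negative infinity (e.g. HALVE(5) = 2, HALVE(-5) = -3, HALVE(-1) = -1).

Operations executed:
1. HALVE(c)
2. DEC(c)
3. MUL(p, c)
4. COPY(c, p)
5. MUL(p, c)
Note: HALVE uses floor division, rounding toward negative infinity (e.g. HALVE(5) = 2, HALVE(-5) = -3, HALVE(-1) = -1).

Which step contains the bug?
Step 1

Trace with buggy code:
Initial: c=8, p=9
After step 1: c=4, p=9
After step 2: c=3, p=9
After step 3: c=3, p=27
After step 4: c=27, p=27
After step 5: c=27, p=729
Actual final c=27, p=729 ≠ expected c=-81, p=6561.
Step 1 is the only position where a single-operation replacement can produce the expected result.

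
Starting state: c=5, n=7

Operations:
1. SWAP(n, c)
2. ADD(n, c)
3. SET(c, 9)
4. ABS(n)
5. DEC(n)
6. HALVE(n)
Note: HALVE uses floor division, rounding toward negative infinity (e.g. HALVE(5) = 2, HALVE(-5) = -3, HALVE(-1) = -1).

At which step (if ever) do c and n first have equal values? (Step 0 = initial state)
Never

c and n never become equal during execution.

Comparing values at each step:
Initial: c=5, n=7
After step 1: c=7, n=5
After step 2: c=7, n=12
After step 3: c=9, n=12
After step 4: c=9, n=12
After step 5: c=9, n=11
After step 6: c=9, n=5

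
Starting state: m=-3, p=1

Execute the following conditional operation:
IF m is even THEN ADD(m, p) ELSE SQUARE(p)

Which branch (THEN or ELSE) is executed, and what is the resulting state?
Branch: ELSE, Final state: m=-3, p=1

Evaluating condition: m is even
Condition is False, so ELSE branch executes
After SQUARE(p): m=-3, p=1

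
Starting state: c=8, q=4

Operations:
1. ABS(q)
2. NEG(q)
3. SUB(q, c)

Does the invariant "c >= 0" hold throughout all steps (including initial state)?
Yes

The invariant holds at every step.

State at each step:
Initial: c=8, q=4
After step 1: c=8, q=4
After step 2: c=8, q=-4
After step 3: c=8, q=-12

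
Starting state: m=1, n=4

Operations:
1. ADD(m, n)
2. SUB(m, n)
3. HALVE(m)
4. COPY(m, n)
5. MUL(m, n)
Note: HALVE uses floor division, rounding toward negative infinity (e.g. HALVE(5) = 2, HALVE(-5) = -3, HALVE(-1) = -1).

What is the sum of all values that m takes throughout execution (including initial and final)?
27

Values of m at each step:
Initial: m = 1
After step 1: m = 5
After step 2: m = 1
After step 3: m = 0
After step 4: m = 4
After step 5: m = 16
Sum = 1 + 5 + 1 + 0 + 4 + 16 = 27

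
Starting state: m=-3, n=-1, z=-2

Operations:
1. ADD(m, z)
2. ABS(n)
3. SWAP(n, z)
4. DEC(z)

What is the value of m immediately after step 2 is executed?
m = -5

Tracing m through execution:
Initial: m = -3
After step 1 (ADD(m, z)): m = -5
After step 2 (ABS(n)): m = -5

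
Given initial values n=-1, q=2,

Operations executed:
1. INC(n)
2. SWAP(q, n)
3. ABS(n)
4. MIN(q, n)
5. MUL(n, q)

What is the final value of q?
q = 0

Tracing execution:
Step 1: INC(n) → q = 2
Step 2: SWAP(q, n) → q = 0
Step 3: ABS(n) → q = 0
Step 4: MIN(q, n) → q = 0
Step 5: MUL(n, q) → q = 0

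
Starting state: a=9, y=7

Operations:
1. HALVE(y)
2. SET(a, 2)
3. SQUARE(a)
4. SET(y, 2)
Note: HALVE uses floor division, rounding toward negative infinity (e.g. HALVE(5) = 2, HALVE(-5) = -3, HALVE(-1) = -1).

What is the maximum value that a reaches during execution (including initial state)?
9

Values of a at each step:
Initial: a = 9 ← maximum
After step 1: a = 9
After step 2: a = 2
After step 3: a = 4
After step 4: a = 4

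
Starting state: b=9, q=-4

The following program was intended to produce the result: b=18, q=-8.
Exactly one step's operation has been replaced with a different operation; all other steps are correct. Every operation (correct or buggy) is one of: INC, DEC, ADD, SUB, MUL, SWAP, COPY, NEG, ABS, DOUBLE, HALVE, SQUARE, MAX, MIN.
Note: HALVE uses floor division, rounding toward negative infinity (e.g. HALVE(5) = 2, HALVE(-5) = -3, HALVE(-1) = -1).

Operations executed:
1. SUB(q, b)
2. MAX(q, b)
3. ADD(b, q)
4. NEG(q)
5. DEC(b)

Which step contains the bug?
Step 5

Trace with buggy code:
Initial: b=9, q=-4
After step 1: b=9, q=-13
After step 2: b=9, q=9
After step 3: b=18, q=9
After step 4: b=18, q=-9
After step 5: b=17, q=-9
Actual final b=17, q=-9 ≠ expected b=18, q=-8.
Step 5 is the only position where a single-operation replacement can produce the expected result.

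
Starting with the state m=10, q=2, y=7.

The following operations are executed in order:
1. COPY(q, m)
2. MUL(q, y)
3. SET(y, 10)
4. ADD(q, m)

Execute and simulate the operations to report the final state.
{m: 10, q: 80, y: 10}

Step-by-step execution:
Initial: m=10, q=2, y=7
After step 1 (COPY(q, m)): m=10, q=10, y=7
After step 2 (MUL(q, y)): m=10, q=70, y=7
After step 3 (SET(y, 10)): m=10, q=70, y=10
After step 4 (ADD(q, m)): m=10, q=80, y=10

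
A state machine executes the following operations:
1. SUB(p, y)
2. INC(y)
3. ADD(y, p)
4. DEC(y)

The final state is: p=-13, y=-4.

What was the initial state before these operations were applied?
p=-4, y=9

Working backwards:
Final state: p=-13, y=-4
Before step 4 (DEC(y)): p=-13, y=-3
Before step 3 (ADD(y, p)): p=-13, y=10
Before step 2 (INC(y)): p=-13, y=9
Before step 1 (SUB(p, y)): p=-4, y=9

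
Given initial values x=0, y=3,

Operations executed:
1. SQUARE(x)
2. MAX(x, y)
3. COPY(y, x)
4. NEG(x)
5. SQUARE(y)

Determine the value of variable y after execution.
y = 9

Tracing execution:
Step 1: SQUARE(x) → y = 3
Step 2: MAX(x, y) → y = 3
Step 3: COPY(y, x) → y = 3
Step 4: NEG(x) → y = 3
Step 5: SQUARE(y) → y = 9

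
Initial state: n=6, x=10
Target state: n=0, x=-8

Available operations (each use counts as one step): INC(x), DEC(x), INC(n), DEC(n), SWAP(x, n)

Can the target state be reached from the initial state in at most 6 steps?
No

The target state cannot be reached within 6 steps.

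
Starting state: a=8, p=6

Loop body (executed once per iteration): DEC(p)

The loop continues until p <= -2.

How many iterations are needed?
8

Tracing iterations:
Initial: a=8, p=6
After iteration 1: a=8, p=5
After iteration 2: a=8, p=4
After iteration 3: a=8, p=3
After iteration 4: a=8, p=2
After iteration 5: a=8, p=1
After iteration 6: a=8, p=0
After iteration 7: a=8, p=-1
After iteration 8: a=8, p=-2
p <= -2 now holds, so the loop exits after 8 iterations.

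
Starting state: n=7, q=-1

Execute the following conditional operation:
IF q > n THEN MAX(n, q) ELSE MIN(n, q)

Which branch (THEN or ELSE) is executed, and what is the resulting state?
Branch: ELSE, Final state: n=-1, q=-1

Evaluating condition: q > n
q = -1, n = 7
Condition is False, so ELSE branch executes
After MIN(n, q): n=-1, q=-1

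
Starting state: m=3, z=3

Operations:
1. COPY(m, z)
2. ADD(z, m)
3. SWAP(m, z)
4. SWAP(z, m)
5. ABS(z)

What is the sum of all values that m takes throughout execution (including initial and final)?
21

Values of m at each step:
Initial: m = 3
After step 1: m = 3
After step 2: m = 3
After step 3: m = 6
After step 4: m = 3
After step 5: m = 3
Sum = 3 + 3 + 3 + 6 + 3 + 3 = 21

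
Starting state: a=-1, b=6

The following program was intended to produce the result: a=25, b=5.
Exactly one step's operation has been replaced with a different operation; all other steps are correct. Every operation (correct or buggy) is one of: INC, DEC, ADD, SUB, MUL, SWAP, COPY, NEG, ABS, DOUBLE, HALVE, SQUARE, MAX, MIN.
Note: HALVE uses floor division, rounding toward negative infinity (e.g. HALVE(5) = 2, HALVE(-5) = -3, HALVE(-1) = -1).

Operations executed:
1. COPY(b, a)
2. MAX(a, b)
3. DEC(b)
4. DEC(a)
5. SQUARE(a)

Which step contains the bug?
Step 1

Trace with buggy code:
Initial: a=-1, b=6
After step 1: a=-1, b=-1
After step 2: a=-1, b=-1
After step 3: a=-1, b=-2
After step 4: a=-2, b=-2
After step 5: a=4, b=-2
Actual final a=4, b=-2 ≠ expected a=25, b=5.
Step 1 is the only position where a single-operation replacement can produce the expected result.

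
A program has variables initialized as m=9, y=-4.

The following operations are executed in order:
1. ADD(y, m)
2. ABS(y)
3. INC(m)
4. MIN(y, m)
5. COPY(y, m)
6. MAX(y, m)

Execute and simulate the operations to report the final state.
{m: 10, y: 10}

Step-by-step execution:
Initial: m=9, y=-4
After step 1 (ADD(y, m)): m=9, y=5
After step 2 (ABS(y)): m=9, y=5
After step 3 (INC(m)): m=10, y=5
After step 4 (MIN(y, m)): m=10, y=5
After step 5 (COPY(y, m)): m=10, y=10
After step 6 (MAX(y, m)): m=10, y=10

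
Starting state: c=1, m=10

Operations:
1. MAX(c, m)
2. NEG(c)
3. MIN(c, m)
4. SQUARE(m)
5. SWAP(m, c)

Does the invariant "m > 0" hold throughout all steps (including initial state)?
No, violated after step 5

The invariant is violated after step 5.

State at each step:
Initial: c=1, m=10
After step 1: c=10, m=10
After step 2: c=-10, m=10
After step 3: c=-10, m=10
After step 4: c=-10, m=100
After step 5: c=100, m=-10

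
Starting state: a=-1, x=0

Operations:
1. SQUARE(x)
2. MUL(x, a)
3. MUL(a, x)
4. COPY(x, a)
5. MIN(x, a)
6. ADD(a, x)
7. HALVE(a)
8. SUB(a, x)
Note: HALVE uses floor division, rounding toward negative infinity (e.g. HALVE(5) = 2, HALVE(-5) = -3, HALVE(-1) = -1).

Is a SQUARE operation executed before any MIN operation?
Yes

First SQUARE: step 1
First MIN: step 5
Since 1 < 5, SQUARE comes first.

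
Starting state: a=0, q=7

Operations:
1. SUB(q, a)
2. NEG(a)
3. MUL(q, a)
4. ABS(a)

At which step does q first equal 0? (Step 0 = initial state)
Step 3

Tracing q:
Initial: q = 7
After step 1: q = 7
After step 2: q = 7
After step 3: q = 0 ← first occurrence
After step 4: q = 0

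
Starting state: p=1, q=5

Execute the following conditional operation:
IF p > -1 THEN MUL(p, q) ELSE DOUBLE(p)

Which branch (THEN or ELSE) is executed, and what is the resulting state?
Branch: THEN, Final state: p=5, q=5

Evaluating condition: p > -1
p = 1
Condition is True, so THEN branch executes
After MUL(p, q): p=5, q=5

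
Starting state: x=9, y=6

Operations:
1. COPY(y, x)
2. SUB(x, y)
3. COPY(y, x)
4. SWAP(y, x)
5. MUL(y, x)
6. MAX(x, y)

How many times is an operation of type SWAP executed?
1

Counting SWAP operations:
Step 4: SWAP(y, x) ← SWAP
Total: 1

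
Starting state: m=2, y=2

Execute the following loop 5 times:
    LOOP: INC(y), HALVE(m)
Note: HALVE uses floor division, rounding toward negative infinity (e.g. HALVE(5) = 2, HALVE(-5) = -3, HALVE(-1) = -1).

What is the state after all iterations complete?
m=0, y=7

Iteration trace:
Start: m=2, y=2
After iteration 1: m=1, y=3
After iteration 2: m=0, y=4
After iteration 3: m=0, y=5
After iteration 4: m=0, y=6
After iteration 5: m=0, y=7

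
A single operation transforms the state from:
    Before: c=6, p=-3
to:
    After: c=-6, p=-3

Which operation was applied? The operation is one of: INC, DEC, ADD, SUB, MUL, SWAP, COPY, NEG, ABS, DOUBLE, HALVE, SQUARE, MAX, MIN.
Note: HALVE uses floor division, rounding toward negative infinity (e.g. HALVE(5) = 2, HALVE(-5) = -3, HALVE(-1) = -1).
NEG(c)

Analyzing the change:
Before: c=6, p=-3
After: c=-6, p=-3
Variable c changed from 6 to -6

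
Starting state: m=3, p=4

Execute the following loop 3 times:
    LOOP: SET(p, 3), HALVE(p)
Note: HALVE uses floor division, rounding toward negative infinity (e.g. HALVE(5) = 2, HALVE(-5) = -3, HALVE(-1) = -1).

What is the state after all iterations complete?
m=3, p=1

Iteration trace:
Start: m=3, p=4
After iteration 1: m=3, p=1
After iteration 2: m=3, p=1
After iteration 3: m=3, p=1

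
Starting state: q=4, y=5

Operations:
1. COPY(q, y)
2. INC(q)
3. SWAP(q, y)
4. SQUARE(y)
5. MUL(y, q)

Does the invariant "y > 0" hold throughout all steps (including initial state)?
Yes

The invariant holds at every step.

State at each step:
Initial: q=4, y=5
After step 1: q=5, y=5
After step 2: q=6, y=5
After step 3: q=5, y=6
After step 4: q=5, y=36
After step 5: q=5, y=180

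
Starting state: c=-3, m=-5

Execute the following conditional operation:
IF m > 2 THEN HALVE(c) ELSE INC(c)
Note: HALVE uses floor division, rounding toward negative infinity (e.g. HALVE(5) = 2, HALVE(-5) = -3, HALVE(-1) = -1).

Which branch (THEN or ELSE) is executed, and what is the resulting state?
Branch: ELSE, Final state: c=-2, m=-5

Evaluating condition: m > 2
m = -5
Condition is False, so ELSE branch executes
After INC(c): c=-2, m=-5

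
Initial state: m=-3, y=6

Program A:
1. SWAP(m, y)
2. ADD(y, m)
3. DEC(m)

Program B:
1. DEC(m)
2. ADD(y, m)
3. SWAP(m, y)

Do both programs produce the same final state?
No

Program A final state: m=5, y=3
Program B final state: m=2, y=-4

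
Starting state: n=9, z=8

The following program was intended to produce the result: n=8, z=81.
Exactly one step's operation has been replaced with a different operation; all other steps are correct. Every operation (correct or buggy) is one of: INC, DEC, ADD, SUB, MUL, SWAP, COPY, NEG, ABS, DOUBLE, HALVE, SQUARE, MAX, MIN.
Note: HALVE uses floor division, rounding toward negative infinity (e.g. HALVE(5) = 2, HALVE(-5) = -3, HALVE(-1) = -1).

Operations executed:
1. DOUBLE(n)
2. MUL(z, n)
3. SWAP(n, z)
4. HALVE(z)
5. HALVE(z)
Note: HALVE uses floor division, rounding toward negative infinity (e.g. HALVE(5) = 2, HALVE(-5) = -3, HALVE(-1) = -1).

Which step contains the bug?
Step 2

Trace with buggy code:
Initial: n=9, z=8
After step 1: n=18, z=8
After step 2: n=18, z=144
After step 3: n=144, z=18
After step 4: n=144, z=9
After step 5: n=144, z=4
Actual final n=144, z=4 ≠ expected n=8, z=81.
Step 2 is the only position where a single-operation replacement can produce the expected result.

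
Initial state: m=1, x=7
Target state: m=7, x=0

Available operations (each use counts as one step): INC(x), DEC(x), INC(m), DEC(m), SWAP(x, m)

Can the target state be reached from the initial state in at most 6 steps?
Yes

Path (2 steps): DEC(m) → SWAP(x, m)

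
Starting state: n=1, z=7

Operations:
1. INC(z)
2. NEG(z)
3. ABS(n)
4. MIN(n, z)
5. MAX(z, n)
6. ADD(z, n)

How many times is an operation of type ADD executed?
1

Counting ADD operations:
Step 6: ADD(z, n) ← ADD
Total: 1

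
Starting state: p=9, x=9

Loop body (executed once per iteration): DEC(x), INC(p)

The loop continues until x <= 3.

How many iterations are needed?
6

Tracing iterations:
Initial: p=9, x=9
After iteration 1: p=10, x=8
After iteration 2: p=11, x=7
After iteration 3: p=12, x=6
After iteration 4: p=13, x=5
After iteration 5: p=14, x=4
After iteration 6: p=15, x=3
x <= 3 now holds, so the loop exits after 6 iterations.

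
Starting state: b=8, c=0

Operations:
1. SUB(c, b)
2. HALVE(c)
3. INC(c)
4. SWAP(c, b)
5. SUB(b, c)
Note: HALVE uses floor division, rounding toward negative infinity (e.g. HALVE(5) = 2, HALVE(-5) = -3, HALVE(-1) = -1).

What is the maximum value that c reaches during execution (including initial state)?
8

Values of c at each step:
Initial: c = 0
After step 1: c = -8
After step 2: c = -4
After step 3: c = -3
After step 4: c = 8 ← maximum
After step 5: c = 8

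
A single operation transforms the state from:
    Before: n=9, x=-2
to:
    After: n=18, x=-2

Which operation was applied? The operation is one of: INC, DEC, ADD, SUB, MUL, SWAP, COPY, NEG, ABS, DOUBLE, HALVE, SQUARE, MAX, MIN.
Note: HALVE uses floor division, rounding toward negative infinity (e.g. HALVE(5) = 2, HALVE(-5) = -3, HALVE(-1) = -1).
DOUBLE(n)

Analyzing the change:
Before: n=9, x=-2
After: n=18, x=-2
Variable n changed from 9 to 18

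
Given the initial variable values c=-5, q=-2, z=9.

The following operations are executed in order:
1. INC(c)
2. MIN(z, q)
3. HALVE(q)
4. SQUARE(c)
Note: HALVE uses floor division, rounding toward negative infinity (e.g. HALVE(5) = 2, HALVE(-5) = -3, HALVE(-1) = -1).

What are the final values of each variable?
{c: 16, q: -1, z: -2}

Step-by-step execution:
Initial: c=-5, q=-2, z=9
After step 1 (INC(c)): c=-4, q=-2, z=9
After step 2 (MIN(z, q)): c=-4, q=-2, z=-2
After step 3 (HALVE(q)): c=-4, q=-1, z=-2
After step 4 (SQUARE(c)): c=16, q=-1, z=-2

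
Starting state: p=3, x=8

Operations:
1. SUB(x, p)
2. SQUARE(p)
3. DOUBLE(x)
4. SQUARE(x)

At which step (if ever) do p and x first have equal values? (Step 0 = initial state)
Never

p and x never become equal during execution.

Comparing values at each step:
Initial: p=3, x=8
After step 1: p=3, x=5
After step 2: p=9, x=5
After step 3: p=9, x=10
After step 4: p=9, x=100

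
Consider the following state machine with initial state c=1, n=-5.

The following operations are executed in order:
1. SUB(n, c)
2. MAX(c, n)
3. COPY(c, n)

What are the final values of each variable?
{c: -6, n: -6}

Step-by-step execution:
Initial: c=1, n=-5
After step 1 (SUB(n, c)): c=1, n=-6
After step 2 (MAX(c, n)): c=1, n=-6
After step 3 (COPY(c, n)): c=-6, n=-6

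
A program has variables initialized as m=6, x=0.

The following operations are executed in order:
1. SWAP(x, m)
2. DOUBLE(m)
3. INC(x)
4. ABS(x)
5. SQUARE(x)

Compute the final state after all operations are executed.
{m: 0, x: 49}

Step-by-step execution:
Initial: m=6, x=0
After step 1 (SWAP(x, m)): m=0, x=6
After step 2 (DOUBLE(m)): m=0, x=6
After step 3 (INC(x)): m=0, x=7
After step 4 (ABS(x)): m=0, x=7
After step 5 (SQUARE(x)): m=0, x=49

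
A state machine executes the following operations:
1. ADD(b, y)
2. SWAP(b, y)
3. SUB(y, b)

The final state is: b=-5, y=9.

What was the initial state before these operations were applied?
b=9, y=-5

Working backwards:
Final state: b=-5, y=9
Before step 3 (SUB(y, b)): b=-5, y=4
Before step 2 (SWAP(b, y)): b=4, y=-5
Before step 1 (ADD(b, y)): b=9, y=-5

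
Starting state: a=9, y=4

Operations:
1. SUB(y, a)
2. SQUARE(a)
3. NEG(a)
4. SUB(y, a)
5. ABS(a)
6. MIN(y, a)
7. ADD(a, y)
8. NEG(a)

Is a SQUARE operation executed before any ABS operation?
Yes

First SQUARE: step 2
First ABS: step 5
Since 2 < 5, SQUARE comes first.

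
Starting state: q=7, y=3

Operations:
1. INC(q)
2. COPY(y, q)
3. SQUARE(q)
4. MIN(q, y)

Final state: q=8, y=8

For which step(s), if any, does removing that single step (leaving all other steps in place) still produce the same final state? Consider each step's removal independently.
Step(s) 3

Testing removal of each single step:
Without step 1: final = q=7, y=7 (different)
Without step 2: final = q=3, y=3 (different)
Without step 3: final = q=8, y=8 (same)
Without step 4: final = q=64, y=8 (different)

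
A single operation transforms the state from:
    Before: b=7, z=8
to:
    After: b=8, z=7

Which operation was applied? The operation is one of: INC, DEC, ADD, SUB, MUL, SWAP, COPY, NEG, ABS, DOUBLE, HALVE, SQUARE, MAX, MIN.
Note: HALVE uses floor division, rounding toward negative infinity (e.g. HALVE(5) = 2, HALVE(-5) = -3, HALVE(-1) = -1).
SWAP(z, b)

Analyzing the change:
Before: b=7, z=8
After: b=8, z=7
Variable z changed from 8 to 7
Variable b changed from 7 to 8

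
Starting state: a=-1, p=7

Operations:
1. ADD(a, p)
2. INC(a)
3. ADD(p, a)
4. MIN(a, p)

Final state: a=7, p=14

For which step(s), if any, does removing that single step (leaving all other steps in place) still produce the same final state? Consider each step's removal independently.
Step(s) 4

Testing removal of each single step:
Without step 1: final = a=0, p=7 (different)
Without step 2: final = a=6, p=13 (different)
Without step 3: final = a=7, p=7 (different)
Without step 4: final = a=7, p=14 (same)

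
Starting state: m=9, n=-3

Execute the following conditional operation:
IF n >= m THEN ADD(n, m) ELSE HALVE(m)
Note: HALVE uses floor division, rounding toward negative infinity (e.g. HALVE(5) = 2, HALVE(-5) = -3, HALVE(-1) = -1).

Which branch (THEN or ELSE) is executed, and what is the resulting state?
Branch: ELSE, Final state: m=4, n=-3

Evaluating condition: n >= m
n = -3, m = 9
Condition is False, so ELSE branch executes
After HALVE(m): m=4, n=-3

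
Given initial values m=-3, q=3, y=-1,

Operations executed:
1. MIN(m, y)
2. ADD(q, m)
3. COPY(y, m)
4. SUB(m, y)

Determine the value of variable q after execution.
q = 0

Tracing execution:
Step 1: MIN(m, y) → q = 3
Step 2: ADD(q, m) → q = 0
Step 3: COPY(y, m) → q = 0
Step 4: SUB(m, y) → q = 0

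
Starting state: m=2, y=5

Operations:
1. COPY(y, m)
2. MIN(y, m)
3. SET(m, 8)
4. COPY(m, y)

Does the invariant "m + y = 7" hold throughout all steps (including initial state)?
No, violated after step 1

The invariant is violated after step 1.

State at each step:
Initial: m=2, y=5
After step 1: m=2, y=2
After step 2: m=2, y=2
After step 3: m=8, y=2
After step 4: m=2, y=2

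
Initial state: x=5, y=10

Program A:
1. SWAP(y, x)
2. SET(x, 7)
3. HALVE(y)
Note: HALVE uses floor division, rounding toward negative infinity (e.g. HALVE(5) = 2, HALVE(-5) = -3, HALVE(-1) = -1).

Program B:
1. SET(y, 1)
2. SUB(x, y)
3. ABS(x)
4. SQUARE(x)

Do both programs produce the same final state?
No

Program A final state: x=7, y=2
Program B final state: x=16, y=1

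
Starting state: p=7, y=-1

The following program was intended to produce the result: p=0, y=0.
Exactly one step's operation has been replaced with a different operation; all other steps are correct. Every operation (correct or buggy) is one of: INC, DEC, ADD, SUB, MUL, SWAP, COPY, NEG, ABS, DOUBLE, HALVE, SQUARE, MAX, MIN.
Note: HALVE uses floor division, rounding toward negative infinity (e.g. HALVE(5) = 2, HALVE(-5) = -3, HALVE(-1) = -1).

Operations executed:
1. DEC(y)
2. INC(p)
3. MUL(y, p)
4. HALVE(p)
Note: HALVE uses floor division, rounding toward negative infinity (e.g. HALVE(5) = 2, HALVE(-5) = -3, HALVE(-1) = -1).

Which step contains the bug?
Step 1

Trace with buggy code:
Initial: p=7, y=-1
After step 1: p=7, y=-2
After step 2: p=8, y=-2
After step 3: p=8, y=-16
After step 4: p=4, y=-16
Actual final p=4, y=-16 ≠ expected p=0, y=0.
Step 1 is the only position where a single-operation replacement can produce the expected result.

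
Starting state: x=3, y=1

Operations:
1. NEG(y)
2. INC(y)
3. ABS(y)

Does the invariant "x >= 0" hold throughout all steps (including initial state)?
Yes

The invariant holds at every step.

State at each step:
Initial: x=3, y=1
After step 1: x=3, y=-1
After step 2: x=3, y=0
After step 3: x=3, y=0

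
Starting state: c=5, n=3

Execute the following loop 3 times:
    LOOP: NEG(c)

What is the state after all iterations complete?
c=-5, n=3

Iteration trace:
Start: c=5, n=3
After iteration 1: c=-5, n=3
After iteration 2: c=5, n=3
After iteration 3: c=-5, n=3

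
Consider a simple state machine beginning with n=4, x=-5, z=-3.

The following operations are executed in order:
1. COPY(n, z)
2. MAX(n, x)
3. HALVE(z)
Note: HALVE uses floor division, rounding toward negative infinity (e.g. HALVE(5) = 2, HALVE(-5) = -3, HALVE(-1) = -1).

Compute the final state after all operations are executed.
{n: -3, x: -5, z: -2}

Step-by-step execution:
Initial: n=4, x=-5, z=-3
After step 1 (COPY(n, z)): n=-3, x=-5, z=-3
After step 2 (MAX(n, x)): n=-3, x=-5, z=-3
After step 3 (HALVE(z)): n=-3, x=-5, z=-2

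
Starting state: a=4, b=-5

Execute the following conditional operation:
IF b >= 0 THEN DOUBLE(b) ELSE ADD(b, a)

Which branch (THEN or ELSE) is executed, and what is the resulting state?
Branch: ELSE, Final state: a=4, b=-1

Evaluating condition: b >= 0
b = -5
Condition is False, so ELSE branch executes
After ADD(b, a): a=4, b=-1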